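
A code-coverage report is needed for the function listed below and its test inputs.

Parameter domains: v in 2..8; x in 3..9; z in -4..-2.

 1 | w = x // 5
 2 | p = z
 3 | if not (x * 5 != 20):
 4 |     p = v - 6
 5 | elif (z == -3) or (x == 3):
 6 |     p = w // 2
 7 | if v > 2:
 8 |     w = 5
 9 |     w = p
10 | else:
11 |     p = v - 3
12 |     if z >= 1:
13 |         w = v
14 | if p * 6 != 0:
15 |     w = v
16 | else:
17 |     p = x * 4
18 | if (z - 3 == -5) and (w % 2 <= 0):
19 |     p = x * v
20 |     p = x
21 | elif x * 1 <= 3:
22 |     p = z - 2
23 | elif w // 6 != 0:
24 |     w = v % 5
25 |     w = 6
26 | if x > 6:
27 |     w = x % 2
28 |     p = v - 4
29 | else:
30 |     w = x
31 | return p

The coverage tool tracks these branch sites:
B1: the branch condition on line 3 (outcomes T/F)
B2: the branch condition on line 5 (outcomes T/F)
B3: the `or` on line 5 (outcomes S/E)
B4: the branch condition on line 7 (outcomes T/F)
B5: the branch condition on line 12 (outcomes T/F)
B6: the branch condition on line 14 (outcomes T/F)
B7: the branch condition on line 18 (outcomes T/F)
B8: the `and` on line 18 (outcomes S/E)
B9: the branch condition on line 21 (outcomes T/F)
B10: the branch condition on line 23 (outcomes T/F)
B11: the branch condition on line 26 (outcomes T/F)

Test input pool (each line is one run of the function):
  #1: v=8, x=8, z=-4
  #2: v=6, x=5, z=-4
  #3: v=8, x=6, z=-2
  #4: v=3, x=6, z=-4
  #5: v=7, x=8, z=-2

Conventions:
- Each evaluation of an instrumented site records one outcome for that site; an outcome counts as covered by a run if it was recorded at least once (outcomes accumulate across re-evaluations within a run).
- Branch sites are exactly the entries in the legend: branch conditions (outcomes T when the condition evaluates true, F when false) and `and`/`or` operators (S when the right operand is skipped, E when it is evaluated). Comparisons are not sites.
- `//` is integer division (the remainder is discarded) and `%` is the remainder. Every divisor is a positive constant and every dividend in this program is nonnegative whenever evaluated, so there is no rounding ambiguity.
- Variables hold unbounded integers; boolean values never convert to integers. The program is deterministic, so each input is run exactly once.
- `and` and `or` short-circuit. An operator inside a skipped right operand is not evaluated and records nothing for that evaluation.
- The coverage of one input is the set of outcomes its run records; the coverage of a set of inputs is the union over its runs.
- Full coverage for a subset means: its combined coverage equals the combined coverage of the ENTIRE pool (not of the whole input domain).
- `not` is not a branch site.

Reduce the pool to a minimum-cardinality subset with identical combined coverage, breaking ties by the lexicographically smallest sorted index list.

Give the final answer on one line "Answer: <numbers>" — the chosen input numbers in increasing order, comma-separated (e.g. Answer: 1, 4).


input #1, v=8, x=8, z=-4: events B1->F, B3->E, B2->F, B4->T, B6->T, B8->S, B7->F, B9->F, B10->T, B11->T; outcomes B1=F, B2=F, B3=E, B4=T, B6=T, B7=F, B8=S, B9=F, B10=T, B11=T
input #2, v=6, x=5, z=-4: events B1->F, B3->E, B2->F, B4->T, B6->T, B8->S, B7->F, B9->F, B10->T, B11->F; outcomes B1=F, B2=F, B3=E, B4=T, B6=T, B7=F, B8=S, B9=F, B10=T, B11=F
input #3, v=8, x=6, z=-2: events B1->F, B3->E, B2->F, B4->T, B6->T, B8->E, B7->T, B11->F; outcomes B1=F, B2=F, B3=E, B4=T, B6=T, B7=T, B8=E, B11=F
input #4, v=3, x=6, z=-4: events B1->F, B3->E, B2->F, B4->T, B6->T, B8->S, B7->F, B9->F, B10->F, B11->F; outcomes B1=F, B2=F, B3=E, B4=T, B6=T, B7=F, B8=S, B9=F, B10=F, B11=F
input #5, v=7, x=8, z=-2: events B1->F, B3->E, B2->F, B4->T, B6->T, B8->E, B7->F, B9->F, B10->T, B11->T; outcomes B1=F, B2=F, B3=E, B4=T, B6=T, B7=F, B8=E, B9=F, B10=T, B11=T
union over all inputs: B1=F, B2=F, B3=E, B4=T, B6=T, B7=T, B7=F, B8=S, B8=E, B9=F, B10=T, B10=F, B11=T, B11=F (14 outcomes)
every size-1 subset falls short of the 14 outcomes (best: 10/14)
every size-2 subset falls short of the 14 outcomes (best: 13/14)
size 3: inputs {1, 3, 4} cover all 14 outcomes, and no lexicographically smaller subset of this size does
Answer: 1, 3, 4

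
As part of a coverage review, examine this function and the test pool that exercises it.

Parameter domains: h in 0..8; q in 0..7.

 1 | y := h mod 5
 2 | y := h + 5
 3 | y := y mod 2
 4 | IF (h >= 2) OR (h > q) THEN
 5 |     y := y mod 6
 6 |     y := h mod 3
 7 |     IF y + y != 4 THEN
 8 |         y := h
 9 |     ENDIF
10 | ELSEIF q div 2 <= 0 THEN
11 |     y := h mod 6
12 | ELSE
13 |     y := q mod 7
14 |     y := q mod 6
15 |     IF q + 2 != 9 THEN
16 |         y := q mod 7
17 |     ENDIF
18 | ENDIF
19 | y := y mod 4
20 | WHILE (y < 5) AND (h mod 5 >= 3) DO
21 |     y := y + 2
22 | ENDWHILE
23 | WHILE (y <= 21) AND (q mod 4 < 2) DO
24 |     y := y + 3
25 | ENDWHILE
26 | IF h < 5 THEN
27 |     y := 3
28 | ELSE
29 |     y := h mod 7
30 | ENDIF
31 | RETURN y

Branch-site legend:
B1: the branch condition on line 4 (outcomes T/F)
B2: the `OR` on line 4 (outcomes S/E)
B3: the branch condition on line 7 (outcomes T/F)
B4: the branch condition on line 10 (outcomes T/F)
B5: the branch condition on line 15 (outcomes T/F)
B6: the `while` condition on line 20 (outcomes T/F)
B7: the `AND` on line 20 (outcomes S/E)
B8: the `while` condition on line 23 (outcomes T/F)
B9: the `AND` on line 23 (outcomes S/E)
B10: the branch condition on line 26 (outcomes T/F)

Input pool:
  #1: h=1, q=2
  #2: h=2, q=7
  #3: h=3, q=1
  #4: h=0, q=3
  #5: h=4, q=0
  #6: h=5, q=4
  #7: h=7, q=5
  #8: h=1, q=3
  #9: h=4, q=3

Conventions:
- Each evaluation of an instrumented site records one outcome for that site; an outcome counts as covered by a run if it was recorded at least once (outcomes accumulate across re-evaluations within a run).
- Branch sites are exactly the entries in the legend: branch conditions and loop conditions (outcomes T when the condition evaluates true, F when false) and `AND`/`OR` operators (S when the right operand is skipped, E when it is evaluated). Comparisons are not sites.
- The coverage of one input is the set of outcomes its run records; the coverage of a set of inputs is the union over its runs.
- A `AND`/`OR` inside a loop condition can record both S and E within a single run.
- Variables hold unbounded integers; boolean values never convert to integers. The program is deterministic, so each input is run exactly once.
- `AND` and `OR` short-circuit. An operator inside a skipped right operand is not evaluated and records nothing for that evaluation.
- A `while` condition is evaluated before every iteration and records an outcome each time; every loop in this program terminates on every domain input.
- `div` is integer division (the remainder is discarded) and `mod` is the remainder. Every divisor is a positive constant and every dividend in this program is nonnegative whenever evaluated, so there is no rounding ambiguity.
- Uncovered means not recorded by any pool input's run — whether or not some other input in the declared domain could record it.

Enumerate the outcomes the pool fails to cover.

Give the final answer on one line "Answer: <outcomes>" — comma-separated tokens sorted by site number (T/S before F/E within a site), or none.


test 1 (h=1, q=2) hits B1=F, B2=E, B4=F, B5=T, B6=F, B7=E, B8=F, B9=E, B10=T
test 2 (h=2, q=7) hits B1=T, B2=S, B3=F, B6=F, B7=E, B8=F, B9=E, B10=T
test 3 (h=3, q=1) hits B1=T, B2=S, B3=T, B6=T, B6=F, B7=S, B7=E, B8=T, B8=F, B9=S, B9=E, B10=T
test 4 (h=0, q=3) hits B1=F, B2=E, B4=F, B5=T, B6=F, B7=E, B8=F, B9=E, B10=T
test 5 (h=4, q=0) hits B1=T, B2=S, B3=T, B6=T, B6=F, B7=S, B7=E, B8=T, B8=F, B9=S, B9=E, B10=T
test 6 (h=5, q=4) hits B1=T, B2=S, B3=F, B6=F, B7=E, B8=T, B8=F, B9=S, B9=E, B10=F
test 7 (h=7, q=5) hits B1=T, B2=S, B3=T, B6=F, B7=E, B8=T, B8=F, B9=S, B9=E, B10=F
test 8 (h=1, q=3) hits B1=F, B2=E, B4=F, B5=T, B6=F, B7=E, B8=F, B9=E, B10=T
test 9 (h=4, q=3) hits B1=T, B2=S, B3=T, B6=T, B6=F, B7=S, B7=E, B8=F, B9=E, B10=T
union over the pool: B1=T, B1=F, B2=S, B2=E, B3=T, B3=F, B4=F, B5=T, B6=T, B6=F, B7=S, B7=E, B8=T, B8=F, B9=S, B9=E, B10=T, B10=F
uncovered (2 of 20): B4=T, B5=F
Answer: B4=T, B5=F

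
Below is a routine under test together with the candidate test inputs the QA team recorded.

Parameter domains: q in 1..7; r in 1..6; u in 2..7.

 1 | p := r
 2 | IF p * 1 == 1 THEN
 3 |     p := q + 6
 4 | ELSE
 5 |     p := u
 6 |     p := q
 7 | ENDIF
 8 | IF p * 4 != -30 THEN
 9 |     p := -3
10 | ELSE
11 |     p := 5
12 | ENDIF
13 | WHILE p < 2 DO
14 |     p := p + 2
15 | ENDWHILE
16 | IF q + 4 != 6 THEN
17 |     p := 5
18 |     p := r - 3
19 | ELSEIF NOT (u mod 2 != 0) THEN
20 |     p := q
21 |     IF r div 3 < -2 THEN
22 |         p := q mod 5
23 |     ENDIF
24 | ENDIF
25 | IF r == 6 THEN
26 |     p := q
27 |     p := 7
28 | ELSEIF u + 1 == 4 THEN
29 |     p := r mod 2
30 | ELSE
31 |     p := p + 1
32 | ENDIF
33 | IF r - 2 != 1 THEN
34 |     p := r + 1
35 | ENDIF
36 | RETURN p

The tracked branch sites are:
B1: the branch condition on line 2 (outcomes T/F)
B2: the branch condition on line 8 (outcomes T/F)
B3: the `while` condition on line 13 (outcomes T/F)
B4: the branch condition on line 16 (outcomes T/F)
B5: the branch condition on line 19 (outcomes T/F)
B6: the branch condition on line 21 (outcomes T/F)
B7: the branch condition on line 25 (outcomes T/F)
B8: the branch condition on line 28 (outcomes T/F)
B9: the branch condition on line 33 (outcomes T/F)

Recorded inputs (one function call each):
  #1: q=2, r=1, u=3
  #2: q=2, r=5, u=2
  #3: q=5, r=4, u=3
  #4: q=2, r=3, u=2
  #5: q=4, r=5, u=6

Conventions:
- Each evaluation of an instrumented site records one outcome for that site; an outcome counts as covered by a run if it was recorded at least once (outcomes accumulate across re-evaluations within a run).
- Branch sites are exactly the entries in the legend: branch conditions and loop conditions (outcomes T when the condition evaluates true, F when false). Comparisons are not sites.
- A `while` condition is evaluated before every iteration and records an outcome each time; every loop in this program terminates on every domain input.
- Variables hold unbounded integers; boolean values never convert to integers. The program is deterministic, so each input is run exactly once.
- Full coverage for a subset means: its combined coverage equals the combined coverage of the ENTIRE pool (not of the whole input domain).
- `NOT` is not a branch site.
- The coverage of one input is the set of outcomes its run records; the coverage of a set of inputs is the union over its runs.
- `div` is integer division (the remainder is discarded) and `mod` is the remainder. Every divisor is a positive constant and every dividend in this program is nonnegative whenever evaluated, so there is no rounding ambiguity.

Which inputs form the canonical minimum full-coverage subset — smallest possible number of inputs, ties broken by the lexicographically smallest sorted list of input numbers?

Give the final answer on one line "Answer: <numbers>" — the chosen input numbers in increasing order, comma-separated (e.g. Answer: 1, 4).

run #1 (q=2, r=1, u=3) runs B1->T, B2->T, B3->T, B3->T, B3->T, B3->F, B4->F, B5->F, B7->F, B8->T, B9->T; records B1=T, B2=T, B3=T, B3=F, B4=F, B5=F, B7=F, B8=T, B9=T
run #2 (q=2, r=5, u=2) runs B1->F, B2->T, B3->T, B3->T, B3->T, B3->F, B4->F, B5->T, B6->F, B7->F, B8->F, B9->T; records B1=F, B2=T, B3=T, B3=F, B4=F, B5=T, B6=F, B7=F, B8=F, B9=T
run #3 (q=5, r=4, u=3) runs B1->F, B2->T, B3->T, B3->T, B3->T, B3->F, B4->T, B7->F, B8->T, B9->T; records B1=F, B2=T, B3=T, B3=F, B4=T, B7=F, B8=T, B9=T
run #4 (q=2, r=3, u=2) runs B1->F, B2->T, B3->T, B3->T, B3->T, B3->F, B4->F, B5->T, B6->F, B7->F, B8->F, B9->F; records B1=F, B2=T, B3=T, B3=F, B4=F, B5=T, B6=F, B7=F, B8=F, B9=F
run #5 (q=4, r=5, u=6) runs B1->F, B2->T, B3->T, B3->T, B3->T, B3->F, B4->T, B7->F, B8->F, B9->T; records B1=F, B2=T, B3=T, B3=F, B4=T, B7=F, B8=F, B9=T
together the pool reaches 15 outcomes: B1=T, B1=F, B2=T, B3=T, B3=F, B4=T, B4=F, B5=T, B5=F, B6=F, B7=F, B8=T, B8=F, B9=T, B9=F
no size-1 subset reaches all 15 outcomes (best union: 10/15)
no size-2 subset reaches all 15 outcomes (best union: 14/15)
inputs {1, 3, 4} (size 3) cover everything; no size-3 subset with a lexicographically smaller index list covers all 15

Answer: 1, 3, 4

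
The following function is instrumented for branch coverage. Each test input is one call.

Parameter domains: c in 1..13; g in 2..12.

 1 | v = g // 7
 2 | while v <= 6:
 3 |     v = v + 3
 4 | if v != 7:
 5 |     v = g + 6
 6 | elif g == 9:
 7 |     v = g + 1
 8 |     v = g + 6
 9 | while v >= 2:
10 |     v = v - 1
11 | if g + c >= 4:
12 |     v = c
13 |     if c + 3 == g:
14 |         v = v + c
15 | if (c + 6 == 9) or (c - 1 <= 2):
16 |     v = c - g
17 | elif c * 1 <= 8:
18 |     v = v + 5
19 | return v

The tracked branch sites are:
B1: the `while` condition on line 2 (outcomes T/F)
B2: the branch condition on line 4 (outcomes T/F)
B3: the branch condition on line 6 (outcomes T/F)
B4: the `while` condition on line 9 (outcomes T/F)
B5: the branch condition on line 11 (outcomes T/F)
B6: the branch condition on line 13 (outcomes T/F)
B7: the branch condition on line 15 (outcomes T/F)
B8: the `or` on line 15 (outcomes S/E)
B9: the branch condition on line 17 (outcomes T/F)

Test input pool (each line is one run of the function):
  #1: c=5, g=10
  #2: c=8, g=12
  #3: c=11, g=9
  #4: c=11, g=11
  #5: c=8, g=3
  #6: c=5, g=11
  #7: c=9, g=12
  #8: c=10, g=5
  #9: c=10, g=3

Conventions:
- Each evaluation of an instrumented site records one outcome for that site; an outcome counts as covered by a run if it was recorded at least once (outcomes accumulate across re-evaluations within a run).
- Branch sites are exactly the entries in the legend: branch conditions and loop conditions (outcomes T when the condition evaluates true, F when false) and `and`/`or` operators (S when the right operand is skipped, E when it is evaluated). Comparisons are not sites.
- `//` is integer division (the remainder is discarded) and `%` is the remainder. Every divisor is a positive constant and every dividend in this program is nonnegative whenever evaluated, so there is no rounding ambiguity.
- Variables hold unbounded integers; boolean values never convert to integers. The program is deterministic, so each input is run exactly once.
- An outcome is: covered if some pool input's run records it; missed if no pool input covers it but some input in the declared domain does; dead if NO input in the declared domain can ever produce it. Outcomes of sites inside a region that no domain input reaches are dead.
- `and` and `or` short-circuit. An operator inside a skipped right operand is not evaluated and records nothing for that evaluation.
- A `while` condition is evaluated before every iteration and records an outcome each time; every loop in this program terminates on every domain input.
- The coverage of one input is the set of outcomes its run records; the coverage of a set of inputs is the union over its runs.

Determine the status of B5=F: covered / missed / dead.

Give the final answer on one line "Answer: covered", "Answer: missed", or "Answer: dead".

no pool input records B5=F
but domain input (c=1, g=2) does record it -> reachable, so missed

Answer: missed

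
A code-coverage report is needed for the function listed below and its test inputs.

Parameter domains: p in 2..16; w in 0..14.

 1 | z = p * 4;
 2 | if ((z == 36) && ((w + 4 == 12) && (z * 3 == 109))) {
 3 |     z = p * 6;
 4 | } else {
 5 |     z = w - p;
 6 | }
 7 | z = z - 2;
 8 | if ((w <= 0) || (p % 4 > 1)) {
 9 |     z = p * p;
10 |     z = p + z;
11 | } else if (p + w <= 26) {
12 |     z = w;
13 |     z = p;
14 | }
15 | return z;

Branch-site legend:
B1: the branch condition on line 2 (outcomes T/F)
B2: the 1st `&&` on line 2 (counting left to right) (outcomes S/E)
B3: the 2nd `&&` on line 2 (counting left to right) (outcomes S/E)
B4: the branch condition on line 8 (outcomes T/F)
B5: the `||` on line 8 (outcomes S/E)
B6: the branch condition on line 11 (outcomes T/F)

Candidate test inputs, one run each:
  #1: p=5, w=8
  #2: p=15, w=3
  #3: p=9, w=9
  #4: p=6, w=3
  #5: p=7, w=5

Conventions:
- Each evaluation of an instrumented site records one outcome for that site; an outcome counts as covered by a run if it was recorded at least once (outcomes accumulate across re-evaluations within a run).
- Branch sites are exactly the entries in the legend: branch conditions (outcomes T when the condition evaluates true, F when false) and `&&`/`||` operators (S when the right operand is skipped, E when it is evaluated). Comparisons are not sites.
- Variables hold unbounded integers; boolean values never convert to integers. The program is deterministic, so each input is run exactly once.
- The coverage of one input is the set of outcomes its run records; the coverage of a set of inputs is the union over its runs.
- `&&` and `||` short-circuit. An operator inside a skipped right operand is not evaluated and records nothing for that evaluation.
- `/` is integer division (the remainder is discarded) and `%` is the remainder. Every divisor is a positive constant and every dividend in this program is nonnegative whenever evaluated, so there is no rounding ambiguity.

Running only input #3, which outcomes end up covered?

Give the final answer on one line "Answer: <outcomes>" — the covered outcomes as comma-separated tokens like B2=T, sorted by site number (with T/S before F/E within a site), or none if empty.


Event log for input #3 (p=9, w=9):
  B2->E, B3->S, B1->F, B5->E, B4->F, B6->T
deduplicating events, the covered set is: B1=F, B2=E, B3=S, B4=F, B5=E, B6=T
Answer: B1=F, B2=E, B3=S, B4=F, B5=E, B6=T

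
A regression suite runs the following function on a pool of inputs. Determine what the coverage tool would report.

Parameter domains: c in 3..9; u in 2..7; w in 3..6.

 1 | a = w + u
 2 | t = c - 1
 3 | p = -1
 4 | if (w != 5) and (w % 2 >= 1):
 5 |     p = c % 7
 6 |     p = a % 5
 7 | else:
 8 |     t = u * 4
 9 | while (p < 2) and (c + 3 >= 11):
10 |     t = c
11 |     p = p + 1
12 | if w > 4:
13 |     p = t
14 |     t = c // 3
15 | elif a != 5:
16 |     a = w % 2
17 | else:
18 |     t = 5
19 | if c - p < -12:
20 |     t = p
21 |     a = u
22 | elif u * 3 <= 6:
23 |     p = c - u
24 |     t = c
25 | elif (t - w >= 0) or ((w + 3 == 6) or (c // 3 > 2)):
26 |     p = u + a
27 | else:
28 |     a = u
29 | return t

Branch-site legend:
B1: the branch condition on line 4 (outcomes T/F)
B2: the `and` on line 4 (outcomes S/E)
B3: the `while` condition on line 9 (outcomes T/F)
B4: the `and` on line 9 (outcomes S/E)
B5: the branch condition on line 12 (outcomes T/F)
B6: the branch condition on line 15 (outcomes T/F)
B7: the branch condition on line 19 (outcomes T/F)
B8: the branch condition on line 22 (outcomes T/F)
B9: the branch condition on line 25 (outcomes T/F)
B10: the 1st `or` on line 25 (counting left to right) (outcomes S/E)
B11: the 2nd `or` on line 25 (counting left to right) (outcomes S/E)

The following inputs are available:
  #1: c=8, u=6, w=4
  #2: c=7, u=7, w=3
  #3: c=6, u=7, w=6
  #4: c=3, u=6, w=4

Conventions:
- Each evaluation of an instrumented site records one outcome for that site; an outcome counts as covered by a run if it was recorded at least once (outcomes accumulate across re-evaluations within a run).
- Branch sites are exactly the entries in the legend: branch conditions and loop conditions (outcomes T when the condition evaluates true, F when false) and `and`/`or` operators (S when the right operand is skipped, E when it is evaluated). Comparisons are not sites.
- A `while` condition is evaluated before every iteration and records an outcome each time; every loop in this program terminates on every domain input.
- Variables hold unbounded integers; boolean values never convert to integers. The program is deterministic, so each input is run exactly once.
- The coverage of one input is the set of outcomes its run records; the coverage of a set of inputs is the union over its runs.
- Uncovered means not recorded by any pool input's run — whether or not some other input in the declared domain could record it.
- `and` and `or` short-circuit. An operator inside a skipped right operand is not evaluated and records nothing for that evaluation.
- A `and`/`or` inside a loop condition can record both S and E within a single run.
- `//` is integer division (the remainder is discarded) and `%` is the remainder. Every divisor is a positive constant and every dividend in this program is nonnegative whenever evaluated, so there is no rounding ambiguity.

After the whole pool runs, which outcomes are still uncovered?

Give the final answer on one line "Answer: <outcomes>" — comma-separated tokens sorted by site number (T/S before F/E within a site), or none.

#1 (c=8, u=6, w=4) -> covered: B1=F, B2=E, B3=T, B3=F, B4=S, B4=E, B5=F, B6=T, B7=F, B8=F, B9=T, B10=S
#2 (c=7, u=7, w=3) -> covered: B1=T, B2=E, B3=F, B4=E, B5=F, B6=T, B7=F, B8=F, B9=T, B10=S
#3 (c=6, u=7, w=6) -> covered: B1=F, B2=E, B3=F, B4=E, B5=T, B7=T
#4 (c=3, u=6, w=4) -> covered: B1=F, B2=E, B3=F, B4=E, B5=F, B6=T, B7=F, B8=F, B9=T, B10=S
union over the pool: B1=T, B1=F, B2=E, B3=T, B3=F, B4=S, B4=E, B5=T, B5=F, B6=T, B7=T, B7=F, B8=F, B9=T, B10=S
uncovered (7 of 22): B2=S, B6=F, B8=T, B9=F, B10=E, B11=S, B11=E

Answer: B2=S, B6=F, B8=T, B9=F, B10=E, B11=S, B11=E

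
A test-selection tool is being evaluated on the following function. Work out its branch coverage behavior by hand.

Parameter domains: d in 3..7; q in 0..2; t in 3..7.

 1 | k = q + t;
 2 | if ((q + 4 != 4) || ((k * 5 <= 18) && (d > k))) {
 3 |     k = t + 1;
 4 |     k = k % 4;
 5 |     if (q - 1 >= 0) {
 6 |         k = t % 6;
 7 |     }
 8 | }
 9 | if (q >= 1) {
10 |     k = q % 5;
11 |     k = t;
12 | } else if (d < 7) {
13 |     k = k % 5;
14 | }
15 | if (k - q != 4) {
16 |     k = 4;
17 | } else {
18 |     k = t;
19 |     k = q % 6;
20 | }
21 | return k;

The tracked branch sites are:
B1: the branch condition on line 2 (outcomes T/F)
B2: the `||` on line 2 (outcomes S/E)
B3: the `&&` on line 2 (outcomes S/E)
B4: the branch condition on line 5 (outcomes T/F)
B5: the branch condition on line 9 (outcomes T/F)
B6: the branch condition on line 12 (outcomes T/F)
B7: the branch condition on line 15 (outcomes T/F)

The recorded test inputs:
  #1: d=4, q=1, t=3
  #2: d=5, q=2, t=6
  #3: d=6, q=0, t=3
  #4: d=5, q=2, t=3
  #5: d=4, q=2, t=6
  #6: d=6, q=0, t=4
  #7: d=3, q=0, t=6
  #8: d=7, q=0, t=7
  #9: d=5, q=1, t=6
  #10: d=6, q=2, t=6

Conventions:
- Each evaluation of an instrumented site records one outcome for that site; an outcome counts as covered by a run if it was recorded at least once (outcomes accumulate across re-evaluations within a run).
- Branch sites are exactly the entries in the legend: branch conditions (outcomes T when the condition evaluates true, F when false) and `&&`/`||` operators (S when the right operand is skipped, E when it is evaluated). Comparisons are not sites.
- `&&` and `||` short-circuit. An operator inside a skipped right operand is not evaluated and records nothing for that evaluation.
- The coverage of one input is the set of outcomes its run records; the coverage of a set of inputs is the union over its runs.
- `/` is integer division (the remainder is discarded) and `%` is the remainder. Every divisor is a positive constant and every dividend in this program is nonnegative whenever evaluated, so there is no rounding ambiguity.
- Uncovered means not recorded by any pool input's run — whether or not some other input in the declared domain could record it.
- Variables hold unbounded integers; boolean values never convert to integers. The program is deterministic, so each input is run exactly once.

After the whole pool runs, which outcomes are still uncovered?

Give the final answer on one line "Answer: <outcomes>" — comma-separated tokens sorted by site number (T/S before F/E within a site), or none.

input #1, d=4, q=1, t=3: events B2->S, B1->T, B4->T, B5->T, B7->T; outcomes B1=T, B2=S, B4=T, B5=T, B7=T
input #2, d=5, q=2, t=6: events B2->S, B1->T, B4->T, B5->T, B7->F; outcomes B1=T, B2=S, B4=T, B5=T, B7=F
input #3, d=6, q=0, t=3: events B2->E, B3->E, B1->T, B4->F, B5->F, B6->T, B7->T; outcomes B1=T, B2=E, B3=E, B4=F, B5=F, B6=T, B7=T
input #4, d=5, q=2, t=3: events B2->S, B1->T, B4->T, B5->T, B7->T; outcomes B1=T, B2=S, B4=T, B5=T, B7=T
input #5, d=4, q=2, t=6: events B2->S, B1->T, B4->T, B5->T, B7->F; outcomes B1=T, B2=S, B4=T, B5=T, B7=F
input #6, d=6, q=0, t=4: events B2->E, B3->S, B1->F, B5->F, B6->T, B7->F; outcomes B1=F, B2=E, B3=S, B5=F, B6=T, B7=F
input #7, d=3, q=0, t=6: events B2->E, B3->S, B1->F, B5->F, B6->T, B7->T; outcomes B1=F, B2=E, B3=S, B5=F, B6=T, B7=T
input #8, d=7, q=0, t=7: events B2->E, B3->S, B1->F, B5->F, B6->F, B7->T; outcomes B1=F, B2=E, B3=S, B5=F, B6=F, B7=T
input #9, d=5, q=1, t=6: events B2->S, B1->T, B4->T, B5->T, B7->T; outcomes B1=T, B2=S, B4=T, B5=T, B7=T
input #10, d=6, q=2, t=6: events B2->S, B1->T, B4->T, B5->T, B7->F; outcomes B1=T, B2=S, B4=T, B5=T, B7=F
union over the pool: B1=T, B1=F, B2=S, B2=E, B3=S, B3=E, B4=T, B4=F, B5=T, B5=F, B6=T, B6=F, B7=T, B7=F
uncovered (0 of 14): none

Answer: none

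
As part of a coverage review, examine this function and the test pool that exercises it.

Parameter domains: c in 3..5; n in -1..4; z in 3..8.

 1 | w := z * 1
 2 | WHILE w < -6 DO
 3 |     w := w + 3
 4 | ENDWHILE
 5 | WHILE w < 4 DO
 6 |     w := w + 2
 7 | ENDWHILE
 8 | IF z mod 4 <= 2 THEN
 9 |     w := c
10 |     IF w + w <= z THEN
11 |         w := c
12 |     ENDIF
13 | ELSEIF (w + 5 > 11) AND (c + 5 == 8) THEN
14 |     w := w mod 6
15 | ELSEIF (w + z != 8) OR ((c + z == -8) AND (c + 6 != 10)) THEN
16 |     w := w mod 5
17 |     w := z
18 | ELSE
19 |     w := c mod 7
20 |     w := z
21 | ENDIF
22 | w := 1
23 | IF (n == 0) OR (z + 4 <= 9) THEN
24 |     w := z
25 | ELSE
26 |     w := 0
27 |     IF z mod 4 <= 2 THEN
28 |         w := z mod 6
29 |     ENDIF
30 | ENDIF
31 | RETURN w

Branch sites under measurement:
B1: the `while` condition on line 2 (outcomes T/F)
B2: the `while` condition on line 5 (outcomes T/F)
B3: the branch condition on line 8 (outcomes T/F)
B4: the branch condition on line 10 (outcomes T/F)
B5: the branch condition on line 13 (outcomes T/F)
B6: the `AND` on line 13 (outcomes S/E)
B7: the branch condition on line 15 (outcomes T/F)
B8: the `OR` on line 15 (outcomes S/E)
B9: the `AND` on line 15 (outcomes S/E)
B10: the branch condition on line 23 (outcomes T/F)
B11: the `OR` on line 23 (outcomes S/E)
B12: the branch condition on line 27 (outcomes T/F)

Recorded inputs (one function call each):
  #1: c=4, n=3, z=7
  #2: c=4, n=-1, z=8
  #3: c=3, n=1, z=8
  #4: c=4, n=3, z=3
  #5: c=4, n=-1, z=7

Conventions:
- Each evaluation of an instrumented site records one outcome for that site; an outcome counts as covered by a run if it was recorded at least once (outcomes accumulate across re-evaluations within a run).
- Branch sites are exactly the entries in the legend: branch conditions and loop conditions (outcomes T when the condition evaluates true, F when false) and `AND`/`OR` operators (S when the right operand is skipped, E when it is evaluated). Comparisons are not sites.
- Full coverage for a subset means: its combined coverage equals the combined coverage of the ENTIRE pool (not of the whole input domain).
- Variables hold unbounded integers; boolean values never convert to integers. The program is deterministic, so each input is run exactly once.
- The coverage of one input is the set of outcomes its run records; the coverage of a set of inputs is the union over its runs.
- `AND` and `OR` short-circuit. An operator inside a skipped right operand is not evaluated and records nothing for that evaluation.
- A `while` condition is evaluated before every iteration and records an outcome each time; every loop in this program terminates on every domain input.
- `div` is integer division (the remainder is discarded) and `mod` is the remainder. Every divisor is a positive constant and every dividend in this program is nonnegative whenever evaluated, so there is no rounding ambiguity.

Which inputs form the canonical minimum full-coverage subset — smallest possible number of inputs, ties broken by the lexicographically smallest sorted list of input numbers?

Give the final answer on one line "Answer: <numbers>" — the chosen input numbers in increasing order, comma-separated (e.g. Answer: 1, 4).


#1 (c=4, n=3, z=7) -> B1->F, B2->F, B3->F, B6->E, B5->F, B8->S, B7->T, B11->E, B10->F, B12->F; covered: B1=F, B2=F, B3=F, B5=F, B6=E, B7=T, B8=S, B10=F, B11=E, B12=F
#2 (c=4, n=-1, z=8) -> B1->F, B2->F, B3->T, B4->T, B11->E, B10->F, B12->T; covered: B1=F, B2=F, B3=T, B4=T, B10=F, B11=E, B12=T
#3 (c=3, n=1, z=8) -> B1->F, B2->F, B3->T, B4->T, B11->E, B10->F, B12->T; covered: B1=F, B2=F, B3=T, B4=T, B10=F, B11=E, B12=T
#4 (c=4, n=3, z=3) -> B1->F, B2->T, B2->F, B3->F, B6->S, B5->F, B8->E, B9->S, B7->F, B11->E, B10->T; covered: B1=F, B2=T, B2=F, B3=F, B5=F, B6=S, B7=F, B8=E, B9=S, B10=T, B11=E
#5 (c=4, n=-1, z=7) -> B1->F, B2->F, B3->F, B6->E, B5->F, B8->S, B7->T, B11->E, B10->F, B12->F; covered: B1=F, B2=F, B3=F, B5=F, B6=E, B7=T, B8=S, B10=F, B11=E, B12=F
the full pool covers 19 outcomes: B1=F, B2=T, B2=F, B3=T, B3=F, B4=T, B5=F, B6=S, B6=E, B7=T, B7=F, B8=S, B8=E, B9=S, B10=T, B10=F, B11=E, B12=T, B12=F
no size-1 subset reaches all 19 outcomes (best union: 11/19)
no size-2 subset reaches all 19 outcomes (best union: 16/19)
inputs {1, 2, 4} (size 3) cover everything; no size-3 subset with a lexicographically smaller index list covers all 19
Answer: 1, 2, 4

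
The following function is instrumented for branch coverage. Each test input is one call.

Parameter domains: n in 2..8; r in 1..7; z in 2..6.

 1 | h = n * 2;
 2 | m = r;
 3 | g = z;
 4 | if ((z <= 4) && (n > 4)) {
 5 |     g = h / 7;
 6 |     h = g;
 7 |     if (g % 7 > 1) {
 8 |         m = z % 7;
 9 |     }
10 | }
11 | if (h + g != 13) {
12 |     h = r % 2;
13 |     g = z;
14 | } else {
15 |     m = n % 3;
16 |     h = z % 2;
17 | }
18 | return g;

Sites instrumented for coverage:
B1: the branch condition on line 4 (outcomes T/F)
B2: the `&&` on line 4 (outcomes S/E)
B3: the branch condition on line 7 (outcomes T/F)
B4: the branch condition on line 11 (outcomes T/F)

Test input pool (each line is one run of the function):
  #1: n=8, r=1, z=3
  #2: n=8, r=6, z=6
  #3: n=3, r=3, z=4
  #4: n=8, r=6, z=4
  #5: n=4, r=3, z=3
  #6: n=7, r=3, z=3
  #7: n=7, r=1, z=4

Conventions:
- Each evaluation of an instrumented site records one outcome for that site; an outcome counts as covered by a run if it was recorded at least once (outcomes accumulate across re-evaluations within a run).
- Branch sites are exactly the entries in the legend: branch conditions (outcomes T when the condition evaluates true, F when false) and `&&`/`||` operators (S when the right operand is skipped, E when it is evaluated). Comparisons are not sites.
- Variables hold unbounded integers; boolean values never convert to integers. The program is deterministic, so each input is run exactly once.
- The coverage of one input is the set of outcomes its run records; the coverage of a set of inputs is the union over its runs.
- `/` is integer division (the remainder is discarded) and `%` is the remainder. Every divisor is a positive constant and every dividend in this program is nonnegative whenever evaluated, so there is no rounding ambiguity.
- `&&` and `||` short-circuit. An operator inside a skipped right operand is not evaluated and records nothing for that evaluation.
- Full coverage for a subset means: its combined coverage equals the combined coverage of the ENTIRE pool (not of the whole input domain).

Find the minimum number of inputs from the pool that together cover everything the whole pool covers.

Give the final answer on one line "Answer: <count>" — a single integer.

input #1, n=8, r=1, z=3: events B2->E, B1->T, B3->T, B4->T; outcomes B1=T, B2=E, B3=T, B4=T
input #2, n=8, r=6, z=6: events B2->S, B1->F, B4->T; outcomes B1=F, B2=S, B4=T
input #3, n=3, r=3, z=4: events B2->E, B1->F, B4->T; outcomes B1=F, B2=E, B4=T
input #4, n=8, r=6, z=4: events B2->E, B1->T, B3->T, B4->T; outcomes B1=T, B2=E, B3=T, B4=T
input #5, n=4, r=3, z=3: events B2->E, B1->F, B4->T; outcomes B1=F, B2=E, B4=T
input #6, n=7, r=3, z=3: events B2->E, B1->T, B3->T, B4->T; outcomes B1=T, B2=E, B3=T, B4=T
input #7, n=7, r=1, z=4: events B2->E, B1->T, B3->T, B4->T; outcomes B1=T, B2=E, B3=T, B4=T
the full pool covers 6 outcomes: B1=T, B1=F, B2=S, B2=E, B3=T, B4=T
checked all size-1 subsets: none covers 6 outcomes (max 4/6)
size 2: inputs {1, 2} cover all 6 outcomes, and no lexicographically smaller subset of this size does

Answer: 2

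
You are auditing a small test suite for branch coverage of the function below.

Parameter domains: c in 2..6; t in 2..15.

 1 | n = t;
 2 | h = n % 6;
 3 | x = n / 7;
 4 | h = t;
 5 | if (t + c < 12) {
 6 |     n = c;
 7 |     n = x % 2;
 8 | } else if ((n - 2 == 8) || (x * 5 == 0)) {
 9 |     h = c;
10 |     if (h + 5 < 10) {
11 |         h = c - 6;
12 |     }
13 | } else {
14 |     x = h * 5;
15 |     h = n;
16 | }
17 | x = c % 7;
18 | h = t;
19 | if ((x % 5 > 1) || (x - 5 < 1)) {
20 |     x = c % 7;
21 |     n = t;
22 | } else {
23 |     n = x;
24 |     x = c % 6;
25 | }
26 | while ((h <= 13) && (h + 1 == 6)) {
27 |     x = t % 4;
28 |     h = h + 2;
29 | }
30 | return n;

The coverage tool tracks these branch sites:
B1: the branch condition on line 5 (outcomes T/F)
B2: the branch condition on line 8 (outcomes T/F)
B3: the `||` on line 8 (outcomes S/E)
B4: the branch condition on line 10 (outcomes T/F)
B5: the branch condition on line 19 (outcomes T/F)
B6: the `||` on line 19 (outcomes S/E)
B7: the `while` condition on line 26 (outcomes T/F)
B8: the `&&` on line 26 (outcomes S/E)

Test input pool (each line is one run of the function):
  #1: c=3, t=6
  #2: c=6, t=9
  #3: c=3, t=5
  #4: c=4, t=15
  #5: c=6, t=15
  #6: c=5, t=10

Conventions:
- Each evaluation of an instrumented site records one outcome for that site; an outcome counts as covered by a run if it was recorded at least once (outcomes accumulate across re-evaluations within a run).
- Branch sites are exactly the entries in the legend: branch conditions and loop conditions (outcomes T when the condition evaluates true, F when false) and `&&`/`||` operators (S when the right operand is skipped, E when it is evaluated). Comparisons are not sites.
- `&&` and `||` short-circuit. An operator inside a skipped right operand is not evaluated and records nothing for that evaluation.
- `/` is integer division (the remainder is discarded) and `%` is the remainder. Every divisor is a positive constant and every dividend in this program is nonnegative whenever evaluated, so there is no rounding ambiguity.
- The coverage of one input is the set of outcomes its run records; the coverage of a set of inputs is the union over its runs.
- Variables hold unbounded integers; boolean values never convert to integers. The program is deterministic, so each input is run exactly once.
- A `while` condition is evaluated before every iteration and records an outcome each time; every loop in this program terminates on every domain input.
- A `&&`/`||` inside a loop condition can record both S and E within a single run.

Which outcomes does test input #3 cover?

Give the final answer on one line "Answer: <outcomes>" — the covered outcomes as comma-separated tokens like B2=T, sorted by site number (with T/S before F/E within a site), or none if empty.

Simulating input #3 (c=3, t=5) step by step:
  B1->T, B6->S, B5->T, B8->E, B7->T, B8->E, B7->F
as a set, this run covers: B1=T, B5=T, B6=S, B7=T, B7=F, B8=E

Answer: B1=T, B5=T, B6=S, B7=T, B7=F, B8=E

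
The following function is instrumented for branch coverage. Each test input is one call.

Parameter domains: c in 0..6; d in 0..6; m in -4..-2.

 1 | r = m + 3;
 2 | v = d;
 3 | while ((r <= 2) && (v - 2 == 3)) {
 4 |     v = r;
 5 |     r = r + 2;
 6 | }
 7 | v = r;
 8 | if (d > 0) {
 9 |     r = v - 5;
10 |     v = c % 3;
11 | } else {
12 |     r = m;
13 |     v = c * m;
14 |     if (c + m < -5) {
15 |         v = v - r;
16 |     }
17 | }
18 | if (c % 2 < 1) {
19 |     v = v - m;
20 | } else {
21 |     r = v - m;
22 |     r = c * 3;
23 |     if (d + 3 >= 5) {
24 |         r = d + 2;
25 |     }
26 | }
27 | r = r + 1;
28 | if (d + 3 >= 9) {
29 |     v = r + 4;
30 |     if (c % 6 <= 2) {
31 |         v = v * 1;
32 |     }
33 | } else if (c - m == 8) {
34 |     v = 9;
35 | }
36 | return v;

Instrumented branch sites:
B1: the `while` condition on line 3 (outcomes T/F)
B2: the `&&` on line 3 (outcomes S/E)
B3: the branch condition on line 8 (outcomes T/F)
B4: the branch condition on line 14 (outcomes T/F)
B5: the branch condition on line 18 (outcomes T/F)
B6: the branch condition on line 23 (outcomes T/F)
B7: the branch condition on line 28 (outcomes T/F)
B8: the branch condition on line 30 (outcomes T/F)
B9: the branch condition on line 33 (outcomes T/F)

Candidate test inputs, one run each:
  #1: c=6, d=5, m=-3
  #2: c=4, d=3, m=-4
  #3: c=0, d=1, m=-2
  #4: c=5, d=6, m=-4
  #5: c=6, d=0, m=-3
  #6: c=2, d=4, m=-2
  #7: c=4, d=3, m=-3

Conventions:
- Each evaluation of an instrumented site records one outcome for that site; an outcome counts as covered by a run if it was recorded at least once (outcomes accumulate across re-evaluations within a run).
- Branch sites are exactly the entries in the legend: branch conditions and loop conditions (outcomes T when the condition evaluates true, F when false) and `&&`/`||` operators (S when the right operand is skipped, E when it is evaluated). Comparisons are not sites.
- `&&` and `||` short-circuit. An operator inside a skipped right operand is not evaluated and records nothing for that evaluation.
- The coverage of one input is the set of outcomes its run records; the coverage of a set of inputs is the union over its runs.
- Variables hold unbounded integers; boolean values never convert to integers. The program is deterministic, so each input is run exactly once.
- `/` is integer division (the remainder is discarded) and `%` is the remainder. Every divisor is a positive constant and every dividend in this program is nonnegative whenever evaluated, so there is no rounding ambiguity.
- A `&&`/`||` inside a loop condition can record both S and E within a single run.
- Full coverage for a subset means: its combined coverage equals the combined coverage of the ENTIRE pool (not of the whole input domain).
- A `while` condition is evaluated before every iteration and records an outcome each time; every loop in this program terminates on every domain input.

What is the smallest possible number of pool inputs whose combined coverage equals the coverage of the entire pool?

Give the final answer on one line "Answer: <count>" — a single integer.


run #1 (c=6, d=5, m=-3) runs B2->E, B1->T, B2->E, B1->F, B3->T, B5->T, B7->F, B9->F; records B1=T, B1=F, B2=E, B3=T, B5=T, B7=F, B9=F
run #2 (c=4, d=3, m=-4) runs B2->E, B1->F, B3->T, B5->T, B7->F, B9->T; records B1=F, B2=E, B3=T, B5=T, B7=F, B9=T
run #3 (c=0, d=1, m=-2) runs B2->E, B1->F, B3->T, B5->T, B7->F, B9->F; records B1=F, B2=E, B3=T, B5=T, B7=F, B9=F
run #4 (c=5, d=6, m=-4) runs B2->E, B1->F, B3->T, B5->F, B6->T, B7->T, B8->F; records B1=F, B2=E, B3=T, B5=F, B6=T, B7=T, B8=F
run #5 (c=6, d=0, m=-3) runs B2->E, B1->F, B3->F, B4->F, B5->T, B7->F, B9->F; records B1=F, B2=E, B3=F, B4=F, B5=T, B7=F, B9=F
run #6 (c=2, d=4, m=-2) runs B2->E, B1->F, B3->T, B5->T, B7->F, B9->F; records B1=F, B2=E, B3=T, B5=T, B7=F, B9=F
run #7 (c=4, d=3, m=-3) runs B2->E, B1->F, B3->T, B5->T, B7->F, B9->F; records B1=F, B2=E, B3=T, B5=T, B7=F, B9=F
together the pool reaches 14 outcomes: B1=T, B1=F, B2=E, B3=T, B3=F, B4=F, B5=T, B5=F, B6=T, B7=T, B7=F, B8=F, B9=T, B9=F
every size-1 subset falls short of the 14 outcomes (best: 7/14)
every size-2 subset falls short of the 14 outcomes (best: 12/14)
every size-3 subset falls short of the 14 outcomes (best: 13/14)
size 4: inputs {1, 2, 4, 5} cover all 14 outcomes, and no lexicographically smaller subset of this size does
Answer: 4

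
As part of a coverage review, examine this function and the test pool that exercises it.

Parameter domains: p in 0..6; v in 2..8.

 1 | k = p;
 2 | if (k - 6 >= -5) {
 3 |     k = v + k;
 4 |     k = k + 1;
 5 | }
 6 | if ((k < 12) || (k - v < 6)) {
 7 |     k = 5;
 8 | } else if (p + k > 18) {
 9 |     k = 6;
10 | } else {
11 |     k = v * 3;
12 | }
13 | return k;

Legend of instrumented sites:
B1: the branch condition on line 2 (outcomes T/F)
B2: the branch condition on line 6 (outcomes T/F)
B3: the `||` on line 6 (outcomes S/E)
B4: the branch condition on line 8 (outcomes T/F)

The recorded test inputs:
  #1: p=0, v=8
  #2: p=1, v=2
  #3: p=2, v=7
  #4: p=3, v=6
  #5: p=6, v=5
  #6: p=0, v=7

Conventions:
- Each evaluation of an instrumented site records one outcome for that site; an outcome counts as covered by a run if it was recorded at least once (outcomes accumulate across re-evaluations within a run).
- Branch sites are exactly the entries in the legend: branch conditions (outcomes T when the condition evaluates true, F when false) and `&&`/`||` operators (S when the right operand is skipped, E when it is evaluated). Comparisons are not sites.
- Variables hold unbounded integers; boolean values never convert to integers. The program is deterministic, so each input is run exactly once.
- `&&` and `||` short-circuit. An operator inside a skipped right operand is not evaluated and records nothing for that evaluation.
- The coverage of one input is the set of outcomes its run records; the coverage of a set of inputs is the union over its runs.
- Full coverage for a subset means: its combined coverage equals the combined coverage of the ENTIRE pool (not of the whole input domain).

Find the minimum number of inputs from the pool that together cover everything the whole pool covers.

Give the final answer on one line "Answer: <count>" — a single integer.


run #1 (p=0, v=8) records B1=F, B2=T, B3=S
run #2 (p=1, v=2) records B1=T, B2=T, B3=S
run #3 (p=2, v=7) records B1=T, B2=T, B3=S
run #4 (p=3, v=6) records B1=T, B2=T, B3=S
run #5 (p=6, v=5) records B1=T, B2=F, B3=E, B4=F
run #6 (p=0, v=7) records B1=F, B2=T, B3=S
the full pool covers 7 outcomes: B1=T, B1=F, B2=T, B2=F, B3=S, B3=E, B4=F
every size-1 subset falls short of the 7 outcomes (best: 4/7)
the canonical winner is {1, 5}: size 2, full 7-outcome coverage, earliest index list among size-2 covers
Answer: 2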